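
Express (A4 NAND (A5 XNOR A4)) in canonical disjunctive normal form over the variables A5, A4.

(NOT A5 AND NOT A4) OR (NOT A5 AND A4) OR (A5 AND NOT A4)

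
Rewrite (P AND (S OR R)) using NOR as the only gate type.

((P NOR P) NOR (((S NOR R) NOR (S NOR R)) NOR ((S NOR R) NOR (S NOR R))))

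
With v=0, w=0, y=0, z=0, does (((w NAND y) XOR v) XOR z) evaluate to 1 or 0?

Substituting: (((0 NAND 0) XOR 0) XOR 0)
= 1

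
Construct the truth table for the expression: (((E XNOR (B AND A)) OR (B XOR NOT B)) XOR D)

A | E | D | B | Output
----------------------
0 | 0 | 0 | 0 | 1
0 | 0 | 0 | 1 | 1
0 | 0 | 1 | 0 | 0
0 | 0 | 1 | 1 | 0
0 | 1 | 0 | 0 | 1
0 | 1 | 0 | 1 | 1
0 | 1 | 1 | 0 | 0
0 | 1 | 1 | 1 | 0
1 | 0 | 0 | 0 | 1
1 | 0 | 0 | 1 | 1
1 | 0 | 1 | 0 | 0
1 | 0 | 1 | 1 | 0
1 | 1 | 0 | 0 | 1
1 | 1 | 0 | 1 | 1
1 | 1 | 1 | 0 | 0
1 | 1 | 1 | 1 | 0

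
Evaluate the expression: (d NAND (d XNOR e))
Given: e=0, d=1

Substituting: (1 NAND (1 XNOR 0))
= 1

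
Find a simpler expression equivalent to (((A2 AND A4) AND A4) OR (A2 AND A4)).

By absorption (E OR (E AND v) = E):
= (A2 AND A4)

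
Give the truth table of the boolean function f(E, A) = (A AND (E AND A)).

E | A | Output
--------------
0 | 0 | 0
0 | 1 | 0
1 | 0 | 0
1 | 1 | 1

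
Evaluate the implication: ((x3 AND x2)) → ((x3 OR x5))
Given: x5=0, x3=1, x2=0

Antecedent ((x3 AND x2)) = 0; consequent ((x3 OR x5)) = 1.
0 → 1 = 1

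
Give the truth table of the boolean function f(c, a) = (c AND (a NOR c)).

c | a | Output
--------------
0 | 0 | 0
0 | 1 | 0
1 | 0 | 0
1 | 1 | 0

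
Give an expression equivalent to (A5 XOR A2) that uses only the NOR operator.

((((A5 NOR A2) NOR (A5 NOR A2)) NOR ((A5 NOR A2) NOR (A5 NOR A2))) NOR ((((A5 NOR A5) NOR (A2 NOR A2)) NOR ((A5 NOR A5) NOR (A2 NOR A2))) NOR (((A5 NOR A5) NOR (A2 NOR A2)) NOR ((A5 NOR A5) NOR (A2 NOR A2)))))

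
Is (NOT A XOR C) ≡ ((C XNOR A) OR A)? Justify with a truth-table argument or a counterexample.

No. Counterexample: with C=0, A=1, Expression 1 = 0 but Expression 2 = 1.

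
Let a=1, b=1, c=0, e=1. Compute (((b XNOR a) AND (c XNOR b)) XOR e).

Substituting: (((1 XNOR 1) AND (0 XNOR 1)) XOR 1)
= 1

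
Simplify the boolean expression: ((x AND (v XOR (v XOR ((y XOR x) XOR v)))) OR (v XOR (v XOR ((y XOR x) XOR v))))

By absorption (E OR (E AND v) = E) then XOR self-cancellation ((E XOR v) XOR v = E):
= ((y XOR x) XOR v)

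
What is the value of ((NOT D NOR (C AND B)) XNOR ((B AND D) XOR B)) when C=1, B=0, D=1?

Substituting: ((NOT 1 NOR (1 AND 0)) XNOR ((0 AND 1) XOR 0))
= 0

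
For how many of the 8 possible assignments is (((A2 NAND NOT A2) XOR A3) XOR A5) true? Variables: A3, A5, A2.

Satisfying assignments: (0,0,0), (0,0,1), (1,1,0), (1,1,1)
Count: 4 out of 8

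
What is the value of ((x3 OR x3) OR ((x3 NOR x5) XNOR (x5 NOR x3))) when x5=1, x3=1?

Substituting: ((1 OR 1) OR ((1 NOR 1) XNOR (1 NOR 1)))
= 1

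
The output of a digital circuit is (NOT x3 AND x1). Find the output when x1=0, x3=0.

Substituting: (NOT 0 AND 0)
= 0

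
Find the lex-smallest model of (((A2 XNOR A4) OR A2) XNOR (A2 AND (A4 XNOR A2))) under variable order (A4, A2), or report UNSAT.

A4=1, A2=0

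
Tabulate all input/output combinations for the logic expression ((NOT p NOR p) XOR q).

p | q | Output
--------------
0 | 0 | 0
0 | 1 | 1
1 | 0 | 0
1 | 1 | 1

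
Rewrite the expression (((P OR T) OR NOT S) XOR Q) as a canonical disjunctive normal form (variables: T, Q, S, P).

(NOT T AND NOT Q AND NOT S AND NOT P) OR (NOT T AND NOT Q AND NOT S AND P) OR (NOT T AND NOT Q AND S AND P) OR (NOT T AND Q AND S AND NOT P) OR (T AND NOT Q AND NOT S AND NOT P) OR (T AND NOT Q AND NOT S AND P) OR (T AND NOT Q AND S AND NOT P) OR (T AND NOT Q AND S AND P)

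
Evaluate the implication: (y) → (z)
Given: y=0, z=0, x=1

Antecedent (y) = 0; consequent (z) = 0.
0 → 0 = 1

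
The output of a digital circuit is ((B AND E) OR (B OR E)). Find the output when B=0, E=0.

Substituting: ((0 AND 0) OR (0 OR 0))
= 0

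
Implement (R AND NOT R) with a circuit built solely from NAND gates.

((R NAND (R NAND R)) NAND (R NAND (R NAND R)))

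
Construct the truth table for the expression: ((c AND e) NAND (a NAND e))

e | a | c | Output
------------------
0 | 0 | 0 | 1
0 | 0 | 1 | 1
0 | 1 | 0 | 1
0 | 1 | 1 | 1
1 | 0 | 0 | 1
1 | 0 | 1 | 0
1 | 1 | 0 | 1
1 | 1 | 1 | 1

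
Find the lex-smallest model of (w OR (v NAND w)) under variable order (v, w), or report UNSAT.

v=0, w=0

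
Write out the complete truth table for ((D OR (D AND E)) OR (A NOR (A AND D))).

A | D | E | Output
------------------
0 | 0 | 0 | 1
0 | 0 | 1 | 1
0 | 1 | 0 | 1
0 | 1 | 1 | 1
1 | 0 | 0 | 0
1 | 0 | 1 | 0
1 | 1 | 0 | 1
1 | 1 | 1 | 1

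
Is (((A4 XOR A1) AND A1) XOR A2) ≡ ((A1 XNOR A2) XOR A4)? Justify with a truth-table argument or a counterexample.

No. Counterexample: with A4=0, A2=0, A1=0, Expression 1 = 0 but Expression 2 = 1.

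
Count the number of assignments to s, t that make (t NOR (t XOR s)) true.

Satisfying assignments: (0,0)
Count: 1 out of 4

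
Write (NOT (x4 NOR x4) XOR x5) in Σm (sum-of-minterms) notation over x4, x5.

Σm(1, 2) = (NOT x4 AND x5) OR (x4 AND NOT x5)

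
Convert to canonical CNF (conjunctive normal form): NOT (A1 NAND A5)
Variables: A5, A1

(A5 OR A1) AND (A5 OR NOT A1) AND (NOT A5 OR A1)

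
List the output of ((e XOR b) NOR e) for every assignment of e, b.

e | b | Output
--------------
0 | 0 | 1
0 | 1 | 0
1 | 0 | 0
1 | 1 | 0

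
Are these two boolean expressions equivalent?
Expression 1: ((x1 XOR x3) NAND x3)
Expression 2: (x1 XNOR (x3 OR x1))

Yes, they are equivalent — the two output columns agree on all 4 assignments:
x1 | x3 | Expression 1 | Expression 2
-------------------------------------
0 | 0 | 1 | 1
0 | 1 | 0 | 0
1 | 0 | 1 | 1
1 | 1 | 1 | 1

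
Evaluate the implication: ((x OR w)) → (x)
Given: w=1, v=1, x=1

Antecedent ((x OR w)) = 1; consequent (x) = 1.
1 → 1 = 1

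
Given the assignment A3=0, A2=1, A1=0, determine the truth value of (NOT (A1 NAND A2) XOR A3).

Substituting: (NOT (0 NAND 1) XOR 0)
= 0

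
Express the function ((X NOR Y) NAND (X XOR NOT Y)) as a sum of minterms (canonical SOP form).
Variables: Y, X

Σm(1, 2, 3) = (NOT Y AND X) OR (Y AND NOT X) OR (Y AND X)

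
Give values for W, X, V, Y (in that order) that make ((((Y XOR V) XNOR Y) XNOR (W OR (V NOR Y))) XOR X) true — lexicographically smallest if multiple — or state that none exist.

W=0, X=0, V=0, Y=0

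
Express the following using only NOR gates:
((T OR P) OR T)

((((T NOR P) NOR (T NOR P)) NOR T) NOR (((T NOR P) NOR (T NOR P)) NOR T))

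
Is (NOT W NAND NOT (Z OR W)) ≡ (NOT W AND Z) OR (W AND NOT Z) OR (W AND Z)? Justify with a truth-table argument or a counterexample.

Yes, they are equivalent — the two output columns agree on all 4 assignments:
W | Z | Expression 1 | Expression 2
-----------------------------------
0 | 0 | 0 | 0
0 | 1 | 1 | 1
1 | 0 | 1 | 1
1 | 1 | 1 | 1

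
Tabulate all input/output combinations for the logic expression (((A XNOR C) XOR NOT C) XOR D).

A | D | C | Output
------------------
0 | 0 | 0 | 0
0 | 0 | 1 | 0
0 | 1 | 0 | 1
0 | 1 | 1 | 1
1 | 0 | 0 | 1
1 | 0 | 1 | 1
1 | 1 | 0 | 0
1 | 1 | 1 | 0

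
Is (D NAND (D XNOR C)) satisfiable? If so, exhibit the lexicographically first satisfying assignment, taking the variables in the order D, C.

D=0, C=0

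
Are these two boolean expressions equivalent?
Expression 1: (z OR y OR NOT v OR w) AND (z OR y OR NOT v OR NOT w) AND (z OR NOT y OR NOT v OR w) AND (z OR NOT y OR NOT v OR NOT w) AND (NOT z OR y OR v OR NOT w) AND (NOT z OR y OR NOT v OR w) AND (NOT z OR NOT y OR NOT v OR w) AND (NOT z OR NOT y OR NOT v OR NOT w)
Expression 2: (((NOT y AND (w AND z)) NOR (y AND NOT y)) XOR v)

Yes, they are equivalent — the two output columns agree on all 16 assignments:
z | y | v | w | Expression 1 | Expression 2
-------------------------------------------
0 | 0 | 0 | 0 | 1 | 1
0 | 0 | 0 | 1 | 1 | 1
0 | 0 | 1 | 0 | 0 | 0
0 | 0 | 1 | 1 | 0 | 0
0 | 1 | 0 | 0 | 1 | 1
0 | 1 | 0 | 1 | 1 | 1
0 | 1 | 1 | 0 | 0 | 0
0 | 1 | 1 | 1 | 0 | 0
1 | 0 | 0 | 0 | 1 | 1
1 | 0 | 0 | 1 | 0 | 0
1 | 0 | 1 | 0 | 0 | 0
1 | 0 | 1 | 1 | 1 | 1
1 | 1 | 0 | 0 | 1 | 1
1 | 1 | 0 | 1 | 1 | 1
1 | 1 | 1 | 0 | 0 | 0
1 | 1 | 1 | 1 | 0 | 0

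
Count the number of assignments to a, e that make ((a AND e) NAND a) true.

Satisfying assignments: (0,0), (0,1), (1,0)
Count: 3 out of 4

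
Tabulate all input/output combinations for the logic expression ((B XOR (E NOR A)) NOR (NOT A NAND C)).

A | E | C | B | Output
----------------------
0 | 0 | 0 | 0 | 0
0 | 0 | 0 | 1 | 0
0 | 0 | 1 | 0 | 0
0 | 0 | 1 | 1 | 1
0 | 1 | 0 | 0 | 0
0 | 1 | 0 | 1 | 0
0 | 1 | 1 | 0 | 1
0 | 1 | 1 | 1 | 0
1 | 0 | 0 | 0 | 0
1 | 0 | 0 | 1 | 0
1 | 0 | 1 | 0 | 0
1 | 0 | 1 | 1 | 0
1 | 1 | 0 | 0 | 0
1 | 1 | 0 | 1 | 0
1 | 1 | 1 | 0 | 0
1 | 1 | 1 | 1 | 0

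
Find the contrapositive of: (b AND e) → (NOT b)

Contrapositive: b → NOT (b AND e)
Note: A statement and its contrapositive are logically equivalent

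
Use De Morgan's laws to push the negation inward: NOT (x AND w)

NOT x OR NOT w
De Morgan's: NOT(AND of terms) = OR of negations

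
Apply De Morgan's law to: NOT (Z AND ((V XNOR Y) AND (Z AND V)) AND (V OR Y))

NOT Z OR NOT ((V XNOR Y) AND (Z AND V)) OR NOT (V OR Y)
De Morgan's: NOT(AND of terms) = OR of negations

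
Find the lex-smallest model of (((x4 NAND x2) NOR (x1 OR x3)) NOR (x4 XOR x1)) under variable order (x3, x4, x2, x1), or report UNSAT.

x3=0, x4=0, x2=0, x1=0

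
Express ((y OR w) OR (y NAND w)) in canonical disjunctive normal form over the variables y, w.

(NOT y AND NOT w) OR (NOT y AND w) OR (y AND NOT w) OR (y AND w)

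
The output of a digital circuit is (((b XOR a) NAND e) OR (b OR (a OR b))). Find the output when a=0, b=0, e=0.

Substituting: (((0 XOR 0) NAND 0) OR (0 OR (0 OR 0)))
= 1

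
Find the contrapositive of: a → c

Contrapositive: NOT c → NOT a
Note: A statement and its contrapositive are logically equivalent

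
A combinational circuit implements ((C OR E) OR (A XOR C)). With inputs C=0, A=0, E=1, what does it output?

Substituting: ((0 OR 1) OR (0 XOR 0))
= 1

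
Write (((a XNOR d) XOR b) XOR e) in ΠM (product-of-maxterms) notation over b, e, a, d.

ΠM(1, 2, 4, 7, 8, 11, 13, 14) = (b OR e OR a OR NOT d) AND (b OR e OR NOT a OR d) AND (b OR NOT e OR a OR d) AND (b OR NOT e OR NOT a OR NOT d) AND (NOT b OR e OR a OR d) AND (NOT b OR e OR NOT a OR NOT d) AND (NOT b OR NOT e OR a OR NOT d) AND (NOT b OR NOT e OR NOT a OR d)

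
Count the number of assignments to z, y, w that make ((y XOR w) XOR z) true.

Satisfying assignments: (0,0,1), (0,1,0), (1,0,0), (1,1,1)
Count: 4 out of 8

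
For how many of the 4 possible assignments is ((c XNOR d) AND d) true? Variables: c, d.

Satisfying assignments: (1,1)
Count: 1 out of 4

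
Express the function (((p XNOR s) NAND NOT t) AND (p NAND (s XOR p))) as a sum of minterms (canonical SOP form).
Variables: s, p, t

Σm(1, 4, 5, 7) = (NOT s AND NOT p AND t) OR (s AND NOT p AND NOT t) OR (s AND NOT p AND t) OR (s AND p AND t)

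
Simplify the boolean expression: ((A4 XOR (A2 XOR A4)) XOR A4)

By XOR self-cancellation ((E XOR v) XOR v = E):
= (A2 XOR A4)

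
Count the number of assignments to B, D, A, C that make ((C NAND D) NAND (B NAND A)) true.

Satisfying assignments: (0,1,0,1), (0,1,1,1), (1,0,1,0), (1,0,1,1), (1,1,0,1), (1,1,1,0), (1,1,1,1)
Count: 7 out of 16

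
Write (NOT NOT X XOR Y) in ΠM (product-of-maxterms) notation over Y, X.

ΠM(0, 3) = (Y OR X) AND (NOT Y OR NOT X)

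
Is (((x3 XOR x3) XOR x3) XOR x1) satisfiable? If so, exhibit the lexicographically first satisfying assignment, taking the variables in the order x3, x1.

x3=0, x1=1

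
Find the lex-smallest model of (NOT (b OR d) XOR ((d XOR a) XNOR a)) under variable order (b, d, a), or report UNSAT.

b=1, d=0, a=0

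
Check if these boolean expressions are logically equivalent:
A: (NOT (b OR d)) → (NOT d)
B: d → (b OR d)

Yes, Contrapositive is always equivalent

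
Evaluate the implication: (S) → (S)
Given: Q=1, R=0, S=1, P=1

Antecedent (S) = 1; consequent (S) = 1.
1 → 1 = 1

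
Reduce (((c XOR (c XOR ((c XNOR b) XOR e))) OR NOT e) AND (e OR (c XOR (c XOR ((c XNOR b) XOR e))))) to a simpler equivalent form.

By distribution ((E OR v) AND (E OR NOT v) = E) then XOR self-cancellation ((E XOR v) XOR v = E):
= ((c XNOR b) XOR e)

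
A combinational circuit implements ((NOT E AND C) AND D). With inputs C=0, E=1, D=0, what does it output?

Substituting: ((NOT 1 AND 0) AND 0)
= 0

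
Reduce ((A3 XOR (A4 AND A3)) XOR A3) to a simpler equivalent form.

By XOR self-cancellation ((E XOR v) XOR v = E):
= (A4 AND A3)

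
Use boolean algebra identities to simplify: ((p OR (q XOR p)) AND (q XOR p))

By absorption (E AND (E OR v) = E):
= (q XOR p)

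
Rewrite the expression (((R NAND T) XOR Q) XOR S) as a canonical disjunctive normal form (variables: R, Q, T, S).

(NOT R AND NOT Q AND NOT T AND NOT S) OR (NOT R AND NOT Q AND T AND NOT S) OR (NOT R AND Q AND NOT T AND S) OR (NOT R AND Q AND T AND S) OR (R AND NOT Q AND NOT T AND NOT S) OR (R AND NOT Q AND T AND S) OR (R AND Q AND NOT T AND S) OR (R AND Q AND T AND NOT S)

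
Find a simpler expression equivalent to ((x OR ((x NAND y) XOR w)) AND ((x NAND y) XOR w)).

By absorption (E AND (E OR v) = E):
= ((x NAND y) XOR w)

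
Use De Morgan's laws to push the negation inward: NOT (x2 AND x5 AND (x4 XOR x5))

NOT x2 OR NOT x5 OR NOT (x4 XOR x5)
De Morgan's: NOT(AND of terms) = OR of negations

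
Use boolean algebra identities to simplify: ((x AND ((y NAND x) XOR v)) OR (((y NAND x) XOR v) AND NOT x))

By distribution ((E AND v) OR (E AND NOT v) = E):
= ((y NAND x) XOR v)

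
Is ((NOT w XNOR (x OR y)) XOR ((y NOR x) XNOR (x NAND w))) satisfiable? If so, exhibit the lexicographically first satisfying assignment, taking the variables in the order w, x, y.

w=0, x=0, y=0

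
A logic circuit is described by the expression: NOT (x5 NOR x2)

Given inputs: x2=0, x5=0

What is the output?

Substituting: NOT (0 NOR 0)
= 0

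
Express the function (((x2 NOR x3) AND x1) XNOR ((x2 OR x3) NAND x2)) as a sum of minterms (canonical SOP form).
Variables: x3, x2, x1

Σm(1, 2, 3, 6, 7) = (NOT x3 AND NOT x2 AND x1) OR (NOT x3 AND x2 AND NOT x1) OR (NOT x3 AND x2 AND x1) OR (x3 AND x2 AND NOT x1) OR (x3 AND x2 AND x1)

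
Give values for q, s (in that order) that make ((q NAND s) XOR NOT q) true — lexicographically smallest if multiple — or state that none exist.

q=1, s=0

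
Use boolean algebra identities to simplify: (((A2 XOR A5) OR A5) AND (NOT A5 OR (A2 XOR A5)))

By distribution ((E OR v) AND (E OR NOT v) = E):
= (A2 XOR A5)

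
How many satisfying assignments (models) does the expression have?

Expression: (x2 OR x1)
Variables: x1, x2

Satisfying assignments: (0,1), (1,0), (1,1)
Count: 3 out of 4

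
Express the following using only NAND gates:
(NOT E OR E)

(((E NAND E) NAND (E NAND E)) NAND (E NAND E))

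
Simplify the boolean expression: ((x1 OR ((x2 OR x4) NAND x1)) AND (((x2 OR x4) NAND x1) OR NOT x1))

By distribution ((E OR v) AND (E OR NOT v) = E):
= ((x2 OR x4) NAND x1)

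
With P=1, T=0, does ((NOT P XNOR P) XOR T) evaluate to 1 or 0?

Substituting: ((NOT 1 XNOR 1) XOR 0)
= 0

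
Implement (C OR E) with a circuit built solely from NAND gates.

((C NAND C) NAND (E NAND E))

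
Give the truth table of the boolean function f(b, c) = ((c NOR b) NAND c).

b | c | Output
--------------
0 | 0 | 1
0 | 1 | 1
1 | 0 | 1
1 | 1 | 1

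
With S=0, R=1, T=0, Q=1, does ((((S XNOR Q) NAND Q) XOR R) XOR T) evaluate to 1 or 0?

Substituting: ((((0 XNOR 1) NAND 1) XOR 1) XOR 0)
= 0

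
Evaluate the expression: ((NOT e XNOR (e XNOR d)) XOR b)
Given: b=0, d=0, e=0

Substituting: ((NOT 0 XNOR (0 XNOR 0)) XOR 0)
= 1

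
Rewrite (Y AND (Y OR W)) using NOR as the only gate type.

((Y NOR Y) NOR (((Y NOR W) NOR (Y NOR W)) NOR ((Y NOR W) NOR (Y NOR W))))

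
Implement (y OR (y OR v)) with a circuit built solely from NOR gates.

((y NOR ((y NOR v) NOR (y NOR v))) NOR (y NOR ((y NOR v) NOR (y NOR v))))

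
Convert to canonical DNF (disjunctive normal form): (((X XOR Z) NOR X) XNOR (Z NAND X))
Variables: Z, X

(NOT Z AND NOT X) OR (Z AND X)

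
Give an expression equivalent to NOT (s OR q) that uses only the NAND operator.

(((s NAND s) NAND (q NAND q)) NAND ((s NAND s) NAND (q NAND q)))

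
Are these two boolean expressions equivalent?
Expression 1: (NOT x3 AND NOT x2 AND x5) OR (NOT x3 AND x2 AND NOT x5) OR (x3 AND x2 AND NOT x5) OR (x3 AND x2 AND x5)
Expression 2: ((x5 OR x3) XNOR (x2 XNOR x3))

Yes, they are equivalent — the two output columns agree on all 8 assignments:
x3 | x2 | x5 | Expression 1 | Expression 2
------------------------------------------
0 | 0 | 0 | 0 | 0
0 | 0 | 1 | 1 | 1
0 | 1 | 0 | 1 | 1
0 | 1 | 1 | 0 | 0
1 | 0 | 0 | 0 | 0
1 | 0 | 1 | 0 | 0
1 | 1 | 0 | 1 | 1
1 | 1 | 1 | 1 | 1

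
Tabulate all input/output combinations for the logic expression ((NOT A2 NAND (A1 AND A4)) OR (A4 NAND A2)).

A1 | A4 | A2 | Output
---------------------
0 | 0 | 0 | 1
0 | 0 | 1 | 1
0 | 1 | 0 | 1
0 | 1 | 1 | 1
1 | 0 | 0 | 1
1 | 0 | 1 | 1
1 | 1 | 0 | 1
1 | 1 | 1 | 1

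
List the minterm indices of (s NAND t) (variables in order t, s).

Σm(0, 1, 2) = (NOT t AND NOT s) OR (NOT t AND s) OR (t AND NOT s)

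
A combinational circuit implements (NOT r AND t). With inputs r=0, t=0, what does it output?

Substituting: (NOT 0 AND 0)
= 0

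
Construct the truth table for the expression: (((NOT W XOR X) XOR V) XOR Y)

X | V | Y | W | Output
----------------------
0 | 0 | 0 | 0 | 1
0 | 0 | 0 | 1 | 0
0 | 0 | 1 | 0 | 0
0 | 0 | 1 | 1 | 1
0 | 1 | 0 | 0 | 0
0 | 1 | 0 | 1 | 1
0 | 1 | 1 | 0 | 1
0 | 1 | 1 | 1 | 0
1 | 0 | 0 | 0 | 0
1 | 0 | 0 | 1 | 1
1 | 0 | 1 | 0 | 1
1 | 0 | 1 | 1 | 0
1 | 1 | 0 | 0 | 1
1 | 1 | 0 | 1 | 0
1 | 1 | 1 | 0 | 0
1 | 1 | 1 | 1 | 1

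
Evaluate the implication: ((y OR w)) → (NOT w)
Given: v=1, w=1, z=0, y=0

Antecedent ((y OR w)) = 1; consequent (NOT w) = 0.
1 → 0 = 0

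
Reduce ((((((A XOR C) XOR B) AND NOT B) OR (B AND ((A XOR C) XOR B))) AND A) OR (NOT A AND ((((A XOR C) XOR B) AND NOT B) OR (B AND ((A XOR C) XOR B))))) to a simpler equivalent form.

By distribution ((E AND v) OR (E AND NOT v) = E) then distribution ((E AND v) OR (E AND NOT v) = E):
= ((A XOR C) XOR B)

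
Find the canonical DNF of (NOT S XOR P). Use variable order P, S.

(NOT P AND NOT S) OR (P AND S)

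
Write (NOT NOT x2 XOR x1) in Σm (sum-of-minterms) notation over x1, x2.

Σm(1, 2) = (NOT x1 AND x2) OR (x1 AND NOT x2)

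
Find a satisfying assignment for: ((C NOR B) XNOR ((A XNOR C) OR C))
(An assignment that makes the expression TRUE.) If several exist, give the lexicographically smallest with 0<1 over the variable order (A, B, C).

A=0, B=0, C=0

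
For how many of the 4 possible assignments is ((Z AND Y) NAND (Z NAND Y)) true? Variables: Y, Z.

Satisfying assignments: (0,0), (0,1), (1,0), (1,1)
Count: 4 out of 4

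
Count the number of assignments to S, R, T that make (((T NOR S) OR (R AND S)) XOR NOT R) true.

Satisfying assignments: (0,0,1), (0,1,0), (1,0,0), (1,0,1), (1,1,0), (1,1,1)
Count: 6 out of 8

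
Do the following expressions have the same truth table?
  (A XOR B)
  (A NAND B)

No. Counterexample: with A=0, B=0, Expression 1 = 0 but Expression 2 = 1.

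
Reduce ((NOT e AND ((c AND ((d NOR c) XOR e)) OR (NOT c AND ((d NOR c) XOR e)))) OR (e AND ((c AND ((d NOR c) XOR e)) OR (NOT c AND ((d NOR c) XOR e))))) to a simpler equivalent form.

By distribution ((E AND v) OR (E AND NOT v) = E) then distribution ((E AND v) OR (E AND NOT v) = E):
= ((d NOR c) XOR e)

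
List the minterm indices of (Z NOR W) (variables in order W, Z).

Σm(0) = (NOT W AND NOT Z)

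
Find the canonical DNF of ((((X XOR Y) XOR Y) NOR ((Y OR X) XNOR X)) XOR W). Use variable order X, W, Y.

(NOT X AND NOT W AND Y) OR (NOT X AND W AND NOT Y) OR (X AND W AND NOT Y) OR (X AND W AND Y)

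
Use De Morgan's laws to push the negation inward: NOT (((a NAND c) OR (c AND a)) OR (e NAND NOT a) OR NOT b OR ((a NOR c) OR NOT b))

NOT ((a NAND c) OR (c AND a)) AND NOT (e NAND NOT a) AND b AND NOT ((a NOR c) OR NOT b)
De Morgan's: NOT(OR of terms) = AND of negations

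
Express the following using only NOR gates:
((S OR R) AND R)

((((S NOR R) NOR (S NOR R)) NOR ((S NOR R) NOR (S NOR R))) NOR (R NOR R))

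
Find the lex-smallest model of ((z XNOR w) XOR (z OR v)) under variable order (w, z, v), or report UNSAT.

w=0, z=0, v=0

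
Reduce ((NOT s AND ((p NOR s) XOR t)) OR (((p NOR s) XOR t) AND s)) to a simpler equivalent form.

By distribution ((E AND v) OR (E AND NOT v) = E):
= ((p NOR s) XOR t)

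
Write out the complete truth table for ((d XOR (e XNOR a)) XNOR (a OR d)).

d | e | a | Output
------------------
0 | 0 | 0 | 0
0 | 0 | 1 | 0
0 | 1 | 0 | 1
0 | 1 | 1 | 1
1 | 0 | 0 | 0
1 | 0 | 1 | 1
1 | 1 | 0 | 1
1 | 1 | 1 | 0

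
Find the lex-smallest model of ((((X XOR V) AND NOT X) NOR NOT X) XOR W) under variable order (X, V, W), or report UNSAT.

X=0, V=0, W=1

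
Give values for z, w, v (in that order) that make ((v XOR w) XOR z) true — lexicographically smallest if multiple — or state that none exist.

z=0, w=0, v=1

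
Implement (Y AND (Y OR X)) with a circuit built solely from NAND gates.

((Y NAND ((Y NAND Y) NAND (X NAND X))) NAND (Y NAND ((Y NAND Y) NAND (X NAND X))))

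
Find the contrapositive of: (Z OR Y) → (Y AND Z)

Contrapositive: NOT (Y AND Z) → NOT (Z OR Y)
Note: A statement and its contrapositive are logically equivalent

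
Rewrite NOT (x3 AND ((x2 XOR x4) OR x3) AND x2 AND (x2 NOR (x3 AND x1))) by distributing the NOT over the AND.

NOT x3 OR NOT ((x2 XOR x4) OR x3) OR NOT x2 OR NOT (x2 NOR (x3 AND x1))
De Morgan's: NOT(AND of terms) = OR of negations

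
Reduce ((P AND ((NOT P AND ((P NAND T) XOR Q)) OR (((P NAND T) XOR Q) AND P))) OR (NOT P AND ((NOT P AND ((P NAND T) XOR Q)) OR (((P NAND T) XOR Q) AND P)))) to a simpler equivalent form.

By distribution ((E AND v) OR (E AND NOT v) = E) then distribution ((E AND v) OR (E AND NOT v) = E):
= ((P NAND T) XOR Q)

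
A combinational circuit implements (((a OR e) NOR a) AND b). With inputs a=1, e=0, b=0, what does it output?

Substituting: (((1 OR 0) NOR 1) AND 0)
= 0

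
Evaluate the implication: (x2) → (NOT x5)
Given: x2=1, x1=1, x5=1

Antecedent (x2) = 1; consequent (NOT x5) = 0.
1 → 0 = 0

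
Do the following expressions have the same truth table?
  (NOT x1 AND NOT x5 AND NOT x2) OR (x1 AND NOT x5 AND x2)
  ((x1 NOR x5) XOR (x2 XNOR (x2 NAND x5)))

Yes, they are equivalent — the two output columns agree on all 8 assignments:
x1 | x5 | x2 | Expression 1 | Expression 2
------------------------------------------
0 | 0 | 0 | 1 | 1
0 | 0 | 1 | 0 | 0
0 | 1 | 0 | 0 | 0
0 | 1 | 1 | 0 | 0
1 | 0 | 0 | 0 | 0
1 | 0 | 1 | 1 | 1
1 | 1 | 0 | 0 | 0
1 | 1 | 1 | 0 | 0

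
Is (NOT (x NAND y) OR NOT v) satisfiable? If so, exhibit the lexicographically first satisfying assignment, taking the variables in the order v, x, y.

v=0, x=0, y=0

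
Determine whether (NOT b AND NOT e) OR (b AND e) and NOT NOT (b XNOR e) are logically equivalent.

Yes, they are equivalent — the two output columns agree on all 4 assignments:
b | e | Expression 1 | Expression 2
-----------------------------------
0 | 0 | 1 | 1
0 | 1 | 0 | 0
1 | 0 | 0 | 0
1 | 1 | 1 | 1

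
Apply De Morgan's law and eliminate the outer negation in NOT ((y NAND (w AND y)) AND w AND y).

NOT (y NAND (w AND y)) OR NOT w OR NOT y
De Morgan's: NOT(AND of terms) = OR of negations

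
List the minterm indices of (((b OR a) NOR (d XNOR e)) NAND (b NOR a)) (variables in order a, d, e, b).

Σm(0, 1, 3, 5, 6, 7, 8, 9, 10, 11, 12, 13, 14, 15) = (NOT a AND NOT d AND NOT e AND NOT b) OR (NOT a AND NOT d AND NOT e AND b) OR (NOT a AND NOT d AND e AND b) OR (NOT a AND d AND NOT e AND b) OR (NOT a AND d AND e AND NOT b) OR (NOT a AND d AND e AND b) OR (a AND NOT d AND NOT e AND NOT b) OR (a AND NOT d AND NOT e AND b) OR (a AND NOT d AND e AND NOT b) OR (a AND NOT d AND e AND b) OR (a AND d AND NOT e AND NOT b) OR (a AND d AND NOT e AND b) OR (a AND d AND e AND NOT b) OR (a AND d AND e AND b)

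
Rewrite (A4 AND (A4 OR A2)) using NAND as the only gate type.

((A4 NAND ((A4 NAND A4) NAND (A2 NAND A2))) NAND (A4 NAND ((A4 NAND A4) NAND (A2 NAND A2))))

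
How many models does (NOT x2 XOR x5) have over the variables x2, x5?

Satisfying assignments: (0,0), (1,1)
Count: 2 out of 4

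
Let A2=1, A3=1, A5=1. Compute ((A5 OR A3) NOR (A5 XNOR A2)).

Substituting: ((1 OR 1) NOR (1 XNOR 1))
= 0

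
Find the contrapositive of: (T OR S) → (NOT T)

Contrapositive: T → NOT (T OR S)
Note: A statement and its contrapositive are logically equivalent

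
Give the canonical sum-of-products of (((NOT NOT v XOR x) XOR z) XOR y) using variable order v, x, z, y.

Σm(1, 2, 4, 7, 8, 11, 13, 14) = (NOT v AND NOT x AND NOT z AND y) OR (NOT v AND NOT x AND z AND NOT y) OR (NOT v AND x AND NOT z AND NOT y) OR (NOT v AND x AND z AND y) OR (v AND NOT x AND NOT z AND NOT y) OR (v AND NOT x AND z AND y) OR (v AND x AND NOT z AND y) OR (v AND x AND z AND NOT y)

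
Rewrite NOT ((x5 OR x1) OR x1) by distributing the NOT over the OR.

NOT (x5 OR x1) AND NOT x1
De Morgan's: NOT(OR of terms) = AND of negations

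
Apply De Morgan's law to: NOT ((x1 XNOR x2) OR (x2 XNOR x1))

NOT (x1 XNOR x2) AND NOT (x2 XNOR x1)
De Morgan's: NOT(OR of terms) = AND of negations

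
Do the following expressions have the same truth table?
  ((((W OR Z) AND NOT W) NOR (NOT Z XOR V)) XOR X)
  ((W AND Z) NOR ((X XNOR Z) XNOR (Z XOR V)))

No. Counterexample: with X=0, W=0, V=0, Z=0, Expression 1 = 0 but Expression 2 = 1.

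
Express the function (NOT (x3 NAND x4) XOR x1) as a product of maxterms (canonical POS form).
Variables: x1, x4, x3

ΠM(0, 1, 2, 7) = (x1 OR x4 OR x3) AND (x1 OR x4 OR NOT x3) AND (x1 OR NOT x4 OR x3) AND (NOT x1 OR NOT x4 OR NOT x3)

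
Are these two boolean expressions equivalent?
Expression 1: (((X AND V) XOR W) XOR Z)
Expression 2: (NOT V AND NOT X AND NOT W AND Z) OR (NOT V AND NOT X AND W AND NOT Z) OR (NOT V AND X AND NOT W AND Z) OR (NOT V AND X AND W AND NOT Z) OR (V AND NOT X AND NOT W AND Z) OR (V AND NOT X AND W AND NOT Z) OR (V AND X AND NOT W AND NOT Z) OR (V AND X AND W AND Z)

Yes, they are equivalent — the two output columns agree on all 16 assignments:
V | X | W | Z | Expression 1 | Expression 2
-------------------------------------------
0 | 0 | 0 | 0 | 0 | 0
0 | 0 | 0 | 1 | 1 | 1
0 | 0 | 1 | 0 | 1 | 1
0 | 0 | 1 | 1 | 0 | 0
0 | 1 | 0 | 0 | 0 | 0
0 | 1 | 0 | 1 | 1 | 1
0 | 1 | 1 | 0 | 1 | 1
0 | 1 | 1 | 1 | 0 | 0
1 | 0 | 0 | 0 | 0 | 0
1 | 0 | 0 | 1 | 1 | 1
1 | 0 | 1 | 0 | 1 | 1
1 | 0 | 1 | 1 | 0 | 0
1 | 1 | 0 | 0 | 1 | 1
1 | 1 | 0 | 1 | 0 | 0
1 | 1 | 1 | 0 | 0 | 0
1 | 1 | 1 | 1 | 1 | 1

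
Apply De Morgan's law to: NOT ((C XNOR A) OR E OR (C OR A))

NOT (C XNOR A) AND NOT E AND NOT (C OR A)
De Morgan's: NOT(OR of terms) = AND of negations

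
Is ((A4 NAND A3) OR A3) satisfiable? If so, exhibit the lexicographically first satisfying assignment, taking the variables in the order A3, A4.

A3=0, A4=0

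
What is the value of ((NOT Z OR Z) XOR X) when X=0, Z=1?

Substituting: ((NOT 1 OR 1) XOR 0)
= 1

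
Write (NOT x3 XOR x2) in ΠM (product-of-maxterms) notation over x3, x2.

ΠM(1, 2) = (x3 OR NOT x2) AND (NOT x3 OR x2)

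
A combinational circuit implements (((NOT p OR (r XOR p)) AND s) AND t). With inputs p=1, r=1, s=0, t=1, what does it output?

Substituting: (((NOT 1 OR (1 XOR 1)) AND 0) AND 1)
= 0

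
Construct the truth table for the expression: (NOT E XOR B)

E | B | Output
--------------
0 | 0 | 1
0 | 1 | 0
1 | 0 | 0
1 | 1 | 1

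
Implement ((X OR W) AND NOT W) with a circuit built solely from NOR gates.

((((X NOR W) NOR (X NOR W)) NOR ((X NOR W) NOR (X NOR W))) NOR ((W NOR W) NOR (W NOR W)))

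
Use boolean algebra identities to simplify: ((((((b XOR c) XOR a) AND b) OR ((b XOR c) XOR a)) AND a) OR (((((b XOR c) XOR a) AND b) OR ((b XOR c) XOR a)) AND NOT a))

By distribution ((E AND v) OR (E AND NOT v) = E) then absorption (E OR (E AND v) = E):
= ((b XOR c) XOR a)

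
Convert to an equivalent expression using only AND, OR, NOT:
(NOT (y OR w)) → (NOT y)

(y OR w) OR (NOT y)
(Implication elimination: A → B = NOT A OR B)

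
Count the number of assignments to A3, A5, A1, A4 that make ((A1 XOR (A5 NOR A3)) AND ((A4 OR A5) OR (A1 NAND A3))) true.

Satisfying assignments: (0,0,0,0), (0,0,0,1), (0,1,1,0), (0,1,1,1), (1,0,1,1), (1,1,1,0), (1,1,1,1)
Count: 7 out of 16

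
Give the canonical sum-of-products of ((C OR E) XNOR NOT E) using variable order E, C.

Σm(1) = (NOT E AND C)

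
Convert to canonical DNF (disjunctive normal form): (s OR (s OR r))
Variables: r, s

(NOT r AND s) OR (r AND NOT s) OR (r AND s)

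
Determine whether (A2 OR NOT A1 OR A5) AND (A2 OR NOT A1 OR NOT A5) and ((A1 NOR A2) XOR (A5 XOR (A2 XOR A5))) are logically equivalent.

Yes, they are equivalent — the two output columns agree on all 8 assignments:
A2 | A1 | A5 | Expression 1 | Expression 2
------------------------------------------
0 | 0 | 0 | 1 | 1
0 | 0 | 1 | 1 | 1
0 | 1 | 0 | 0 | 0
0 | 1 | 1 | 0 | 0
1 | 0 | 0 | 1 | 1
1 | 0 | 1 | 1 | 1
1 | 1 | 0 | 1 | 1
1 | 1 | 1 | 1 | 1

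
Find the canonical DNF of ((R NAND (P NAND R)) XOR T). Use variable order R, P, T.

(NOT R AND NOT P AND NOT T) OR (NOT R AND P AND NOT T) OR (R AND NOT P AND T) OR (R AND P AND NOT T)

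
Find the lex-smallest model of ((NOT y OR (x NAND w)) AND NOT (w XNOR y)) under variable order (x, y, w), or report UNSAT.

x=0, y=0, w=1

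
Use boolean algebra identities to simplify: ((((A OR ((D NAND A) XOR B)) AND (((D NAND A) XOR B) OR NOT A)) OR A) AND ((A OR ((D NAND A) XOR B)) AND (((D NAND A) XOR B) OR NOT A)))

By absorption (E AND (E OR v) = E) then distribution ((E OR v) AND (E OR NOT v) = E):
= ((D NAND A) XOR B)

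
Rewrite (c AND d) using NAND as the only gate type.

((c NAND d) NAND (c NAND d))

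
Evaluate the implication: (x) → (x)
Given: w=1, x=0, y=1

Antecedent (x) = 0; consequent (x) = 0.
0 → 0 = 1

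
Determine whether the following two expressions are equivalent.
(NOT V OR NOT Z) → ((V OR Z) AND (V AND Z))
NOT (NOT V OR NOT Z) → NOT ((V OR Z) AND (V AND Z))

No, Inverse is not equivalent to original (counterexample: Z=0, V=0)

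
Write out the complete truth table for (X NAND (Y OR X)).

Y | X | Output
--------------
0 | 0 | 1
0 | 1 | 0
1 | 0 | 1
1 | 1 | 0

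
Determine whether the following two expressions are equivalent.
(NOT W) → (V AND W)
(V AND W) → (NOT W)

No, Converse is not equivalent to original (counterexample: W=0, V=0)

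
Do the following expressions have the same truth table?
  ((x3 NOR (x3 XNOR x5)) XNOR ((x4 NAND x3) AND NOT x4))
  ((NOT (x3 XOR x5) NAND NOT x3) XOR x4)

No. Counterexample: with x4=0, x3=1, x5=0, Expression 1 = 0 but Expression 2 = 1.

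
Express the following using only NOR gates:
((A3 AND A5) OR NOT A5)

((((A3 NOR A3) NOR (A5 NOR A5)) NOR (A5 NOR A5)) NOR (((A3 NOR A3) NOR (A5 NOR A5)) NOR (A5 NOR A5)))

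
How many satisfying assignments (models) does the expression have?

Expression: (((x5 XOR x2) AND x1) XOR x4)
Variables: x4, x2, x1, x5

Satisfying assignments: (0,0,1,1), (0,1,1,0), (1,0,0,0), (1,0,0,1), (1,0,1,0), (1,1,0,0), (1,1,0,1), (1,1,1,1)
Count: 8 out of 16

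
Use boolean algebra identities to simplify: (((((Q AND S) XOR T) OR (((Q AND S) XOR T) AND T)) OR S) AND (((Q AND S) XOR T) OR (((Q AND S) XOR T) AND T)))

By absorption (E AND (E OR v) = E) then absorption (E OR (E AND v) = E):
= ((Q AND S) XOR T)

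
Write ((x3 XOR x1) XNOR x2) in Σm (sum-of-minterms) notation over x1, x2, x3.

Σm(0, 3, 5, 6) = (NOT x1 AND NOT x2 AND NOT x3) OR (NOT x1 AND x2 AND x3) OR (x1 AND NOT x2 AND x3) OR (x1 AND x2 AND NOT x3)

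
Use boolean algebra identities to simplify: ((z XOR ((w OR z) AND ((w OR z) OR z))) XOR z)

By XOR self-cancellation ((E XOR v) XOR v = E) then absorption (E AND (E OR v) = E):
= (w OR z)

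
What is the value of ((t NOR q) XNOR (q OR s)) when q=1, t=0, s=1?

Substituting: ((0 NOR 1) XNOR (1 OR 1))
= 0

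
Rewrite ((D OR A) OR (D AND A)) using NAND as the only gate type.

((((D NAND D) NAND (A NAND A)) NAND ((D NAND D) NAND (A NAND A))) NAND (((D NAND A) NAND (D NAND A)) NAND ((D NAND A) NAND (D NAND A))))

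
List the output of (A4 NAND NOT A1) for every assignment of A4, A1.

A4 | A1 | Output
----------------
0 | 0 | 1
0 | 1 | 1
1 | 0 | 0
1 | 1 | 1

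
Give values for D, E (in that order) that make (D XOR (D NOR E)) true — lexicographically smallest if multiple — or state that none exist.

D=0, E=0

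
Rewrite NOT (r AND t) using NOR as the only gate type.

(((r NOR r) NOR (t NOR t)) NOR ((r NOR r) NOR (t NOR t)))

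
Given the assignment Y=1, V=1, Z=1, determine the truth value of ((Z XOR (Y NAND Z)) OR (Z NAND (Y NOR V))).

Substituting: ((1 XOR (1 NAND 1)) OR (1 NAND (1 NOR 1)))
= 1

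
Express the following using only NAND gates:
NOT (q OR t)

(((q NAND q) NAND (t NAND t)) NAND ((q NAND q) NAND (t NAND t)))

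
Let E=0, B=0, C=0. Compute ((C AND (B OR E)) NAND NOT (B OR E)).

Substituting: ((0 AND (0 OR 0)) NAND NOT (0 OR 0))
= 1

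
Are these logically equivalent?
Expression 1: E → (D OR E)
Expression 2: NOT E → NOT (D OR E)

No, Inverse is not equivalent to original (counterexample: E=0, D=1)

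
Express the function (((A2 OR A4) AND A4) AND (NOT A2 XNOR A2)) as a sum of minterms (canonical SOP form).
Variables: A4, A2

Σm() = FALSE (no minterms)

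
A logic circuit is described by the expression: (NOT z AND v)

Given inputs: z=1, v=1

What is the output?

Substituting: (NOT 1 AND 1)
= 0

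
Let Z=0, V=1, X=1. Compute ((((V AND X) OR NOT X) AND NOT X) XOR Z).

Substituting: ((((1 AND 1) OR NOT 1) AND NOT 1) XOR 0)
= 0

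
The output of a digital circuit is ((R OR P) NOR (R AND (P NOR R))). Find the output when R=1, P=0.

Substituting: ((1 OR 0) NOR (1 AND (0 NOR 1)))
= 0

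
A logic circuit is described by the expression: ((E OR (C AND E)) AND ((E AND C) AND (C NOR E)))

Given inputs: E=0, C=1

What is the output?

Substituting: ((0 OR (1 AND 0)) AND ((0 AND 1) AND (1 NOR 0)))
= 0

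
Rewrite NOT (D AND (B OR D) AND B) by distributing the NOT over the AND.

NOT D OR NOT (B OR D) OR NOT B
De Morgan's: NOT(AND of terms) = OR of negations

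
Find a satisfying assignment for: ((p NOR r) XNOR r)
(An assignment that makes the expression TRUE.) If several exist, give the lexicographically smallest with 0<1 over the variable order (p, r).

p=1, r=0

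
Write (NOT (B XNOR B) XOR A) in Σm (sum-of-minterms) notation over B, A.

Σm(1, 3) = (NOT B AND A) OR (B AND A)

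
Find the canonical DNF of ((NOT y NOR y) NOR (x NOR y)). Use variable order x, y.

(NOT x AND y) OR (x AND NOT y) OR (x AND y)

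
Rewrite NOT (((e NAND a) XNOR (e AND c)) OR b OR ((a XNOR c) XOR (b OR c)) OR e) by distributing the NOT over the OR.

NOT ((e NAND a) XNOR (e AND c)) AND NOT b AND NOT ((a XNOR c) XOR (b OR c)) AND NOT e
De Morgan's: NOT(OR of terms) = AND of negations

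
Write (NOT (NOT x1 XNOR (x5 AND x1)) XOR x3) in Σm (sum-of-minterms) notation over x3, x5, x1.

Σm(0, 2, 3, 5) = (NOT x3 AND NOT x5 AND NOT x1) OR (NOT x3 AND x5 AND NOT x1) OR (NOT x3 AND x5 AND x1) OR (x3 AND NOT x5 AND x1)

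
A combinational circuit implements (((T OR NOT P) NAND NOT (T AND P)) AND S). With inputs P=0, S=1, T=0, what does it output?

Substituting: (((0 OR NOT 0) NAND NOT (0 AND 0)) AND 1)
= 0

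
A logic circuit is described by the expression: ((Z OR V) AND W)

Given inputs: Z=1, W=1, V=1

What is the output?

Substituting: ((1 OR 1) AND 1)
= 1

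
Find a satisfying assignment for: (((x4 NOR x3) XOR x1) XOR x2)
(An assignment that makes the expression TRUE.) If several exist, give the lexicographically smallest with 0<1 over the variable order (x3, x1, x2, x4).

x3=0, x1=0, x2=0, x4=0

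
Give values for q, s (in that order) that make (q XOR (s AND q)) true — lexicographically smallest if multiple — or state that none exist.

q=1, s=0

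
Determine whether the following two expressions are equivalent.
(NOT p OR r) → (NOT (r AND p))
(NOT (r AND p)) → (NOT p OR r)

No, Converse is not equivalent to original (counterexample: p=1, t=0, r=0)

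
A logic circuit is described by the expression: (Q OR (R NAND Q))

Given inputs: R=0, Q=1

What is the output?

Substituting: (1 OR (0 NAND 1))
= 1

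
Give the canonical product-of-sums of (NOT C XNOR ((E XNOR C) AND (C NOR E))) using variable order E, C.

ΠM(2) = (NOT E OR C)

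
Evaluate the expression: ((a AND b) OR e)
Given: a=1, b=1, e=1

Substituting: ((1 AND 1) OR 1)
= 1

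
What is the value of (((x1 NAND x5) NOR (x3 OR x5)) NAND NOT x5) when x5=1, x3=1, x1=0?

Substituting: (((0 NAND 1) NOR (1 OR 1)) NAND NOT 1)
= 1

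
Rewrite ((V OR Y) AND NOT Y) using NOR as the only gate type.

((((V NOR Y) NOR (V NOR Y)) NOR ((V NOR Y) NOR (V NOR Y))) NOR ((Y NOR Y) NOR (Y NOR Y)))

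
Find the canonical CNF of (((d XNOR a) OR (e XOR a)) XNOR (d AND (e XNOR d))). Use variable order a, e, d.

(a OR e OR d) AND (a OR NOT e OR d) AND (NOT a OR e OR d) AND (NOT a OR e OR NOT d)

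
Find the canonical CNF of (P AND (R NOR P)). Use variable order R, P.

(R OR P) AND (R OR NOT P) AND (NOT R OR P) AND (NOT R OR NOT P)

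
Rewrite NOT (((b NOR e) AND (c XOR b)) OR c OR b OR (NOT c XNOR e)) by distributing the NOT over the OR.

NOT ((b NOR e) AND (c XOR b)) AND NOT c AND NOT b AND NOT (NOT c XNOR e)
De Morgan's: NOT(OR of terms) = AND of negations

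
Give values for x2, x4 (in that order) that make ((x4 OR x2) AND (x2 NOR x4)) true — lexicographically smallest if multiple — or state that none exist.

UNSATISFIABLE - no assignment makes this expression true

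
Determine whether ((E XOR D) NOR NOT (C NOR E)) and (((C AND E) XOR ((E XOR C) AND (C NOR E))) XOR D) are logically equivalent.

No. Counterexample: with C=0, D=0, E=0, Expression 1 = 1 but Expression 2 = 0.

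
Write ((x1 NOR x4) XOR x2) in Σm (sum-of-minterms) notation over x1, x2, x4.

Σm(0, 3, 6, 7) = (NOT x1 AND NOT x2 AND NOT x4) OR (NOT x1 AND x2 AND x4) OR (x1 AND x2 AND NOT x4) OR (x1 AND x2 AND x4)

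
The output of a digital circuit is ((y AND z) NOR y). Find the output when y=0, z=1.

Substituting: ((0 AND 1) NOR 0)
= 1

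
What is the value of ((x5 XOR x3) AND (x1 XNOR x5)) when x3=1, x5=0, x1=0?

Substituting: ((0 XOR 1) AND (0 XNOR 0))
= 1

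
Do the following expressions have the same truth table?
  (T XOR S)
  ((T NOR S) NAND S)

No. Counterexample: with S=0, T=0, Expression 1 = 0 but Expression 2 = 1.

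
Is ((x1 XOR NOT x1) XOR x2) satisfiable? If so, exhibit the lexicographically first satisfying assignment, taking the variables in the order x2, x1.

x2=0, x1=0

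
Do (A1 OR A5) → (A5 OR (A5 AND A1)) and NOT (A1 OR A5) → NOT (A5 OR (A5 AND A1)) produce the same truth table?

No, Inverse is not equivalent to original (counterexample: A1=1, A3=0, A5=0)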